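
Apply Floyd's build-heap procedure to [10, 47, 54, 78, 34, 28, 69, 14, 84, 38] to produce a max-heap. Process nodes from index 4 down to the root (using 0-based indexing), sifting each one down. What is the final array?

[84, 78, 69, 47, 38, 28, 54, 14, 10, 34]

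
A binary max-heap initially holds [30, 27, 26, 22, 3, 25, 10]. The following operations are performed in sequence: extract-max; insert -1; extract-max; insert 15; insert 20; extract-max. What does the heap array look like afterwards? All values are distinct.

extract-max → returns 30:
  remove root 30; move last element 10 to root → [10, 27, 26, 22, 3, 25]
  10 vs larger child 27 at index 1, swap → [27, 10, 26, 22, 3, 25]
  10 vs larger child 22 at index 3, swap → [27, 22, 26, 10, 3, 25]
insert -1:
  append -1 at index 6 → [27, 22, 26, 10, 3, 25, -1] (no swap needed)
extract-max → returns 27:
  remove root 27; move last element -1 to root → [-1, 22, 26, 10, 3, 25]
  -1 vs larger child 26 at index 2, swap → [26, 22, -1, 10, 3, 25]
  -1 vs only child 25 at index 5, swap → [26, 22, 25, 10, 3, -1]
insert 15:
  append 15 at index 6 → [26, 22, 25, 10, 3, -1, 15] (no swap needed)
insert 20:
  append 20 at index 7 → [26, 22, 25, 10, 3, -1, 15, 20]
  20 > parent 10 at index 3, swap → [26, 22, 25, 20, 3, -1, 15, 10]
extract-max → returns 26:
  remove root 26; move last element 10 to root → [10, 22, 25, 20, 3, -1, 15]
  10 vs larger child 25 at index 2, swap → [25, 22, 10, 20, 3, -1, 15]
  10 vs larger child 15 at index 6, swap → [25, 22, 15, 20, 3, -1, 10]

[25, 22, 15, 20, 3, -1, 10]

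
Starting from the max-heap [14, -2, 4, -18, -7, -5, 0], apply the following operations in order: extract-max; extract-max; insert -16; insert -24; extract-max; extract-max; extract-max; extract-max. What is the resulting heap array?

[-16, -18, -24]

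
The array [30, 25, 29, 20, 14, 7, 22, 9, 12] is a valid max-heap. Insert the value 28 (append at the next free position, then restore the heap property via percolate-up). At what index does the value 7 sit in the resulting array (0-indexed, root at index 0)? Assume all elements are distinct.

append 28 at index 9 → [30, 25, 29, 20, 14, 7, 22, 9, 12, 28]
28 > parent 14 at index 4, swap → [30, 25, 29, 20, 28, 7, 22, 9, 12, 14]
28 > parent 25 at index 1, swap → [30, 28, 29, 20, 25, 7, 22, 9, 12, 14]
resulting array: [30, 28, 29, 20, 25, 7, 22, 9, 12, 14]

5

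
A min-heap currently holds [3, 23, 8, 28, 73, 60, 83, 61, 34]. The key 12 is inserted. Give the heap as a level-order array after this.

[3, 12, 8, 28, 23, 60, 83, 61, 34, 73]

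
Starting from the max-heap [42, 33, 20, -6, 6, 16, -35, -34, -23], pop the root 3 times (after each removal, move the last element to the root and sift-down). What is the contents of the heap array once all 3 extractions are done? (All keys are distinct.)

[16, 6, -34, -6, -23, -35]

extract-max #1 returns 42:
  remove root 42; move last element -23 to root → [-23, 33, 20, -6, 6, 16, -35, -34]
  -23 vs larger child 33 at index 1, swap → [33, -23, 20, -6, 6, 16, -35, -34]
  -23 vs larger child 6 at index 4, swap → [33, 6, 20, -6, -23, 16, -35, -34]
extract-max #2 returns 33:
  remove root 33; move last element -34 to root → [-34, 6, 20, -6, -23, 16, -35]
  -34 vs larger child 20 at index 2, swap → [20, 6, -34, -6, -23, 16, -35]
  -34 vs larger child 16 at index 5, swap → [20, 6, 16, -6, -23, -34, -35]
extract-max #3 returns 20:
  remove root 20; move last element -35 to root → [-35, 6, 16, -6, -23, -34]
  -35 vs larger child 16 at index 2, swap → [16, 6, -35, -6, -23, -34]
  -35 vs only child -34 at index 5, swap → [16, 6, -34, -6, -23, -35]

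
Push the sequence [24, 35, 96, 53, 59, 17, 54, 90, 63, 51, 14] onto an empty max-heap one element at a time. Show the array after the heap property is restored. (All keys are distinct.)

Insert 24:
  append 24 at index 0 → [24] (no swap needed)
Insert 35:
  append 35 at index 1 → [24, 35]
  35 > parent 24 at index 0, swap → [35, 24]
Insert 96:
  append 96 at index 2 → [35, 24, 96]
  96 > parent 35 at index 0, swap → [96, 24, 35]
Insert 53:
  append 53 at index 3 → [96, 24, 35, 53]
  53 > parent 24 at index 1, swap → [96, 53, 35, 24]
Insert 59:
  append 59 at index 4 → [96, 53, 35, 24, 59]
  59 > parent 53 at index 1, swap → [96, 59, 35, 24, 53]
Insert 17:
  append 17 at index 5 → [96, 59, 35, 24, 53, 17] (no swap needed)
Insert 54:
  append 54 at index 6 → [96, 59, 35, 24, 53, 17, 54]
  54 > parent 35 at index 2, swap → [96, 59, 54, 24, 53, 17, 35]
Insert 90:
  append 90 at index 7 → [96, 59, 54, 24, 53, 17, 35, 90]
  90 > parent 24 at index 3, swap → [96, 59, 54, 90, 53, 17, 35, 24]
  90 > parent 59 at index 1, swap → [96, 90, 54, 59, 53, 17, 35, 24]
Insert 63:
  append 63 at index 8 → [96, 90, 54, 59, 53, 17, 35, 24, 63]
  63 > parent 59 at index 3, swap → [96, 90, 54, 63, 53, 17, 35, 24, 59]
Insert 51:
  append 51 at index 9 → [96, 90, 54, 63, 53, 17, 35, 24, 59, 51] (no swap needed)
Insert 14:
  append 14 at index 10 → [96, 90, 54, 63, 53, 17, 35, 24, 59, 51, 14] (no swap needed)

[96, 90, 54, 63, 53, 17, 35, 24, 59, 51, 14]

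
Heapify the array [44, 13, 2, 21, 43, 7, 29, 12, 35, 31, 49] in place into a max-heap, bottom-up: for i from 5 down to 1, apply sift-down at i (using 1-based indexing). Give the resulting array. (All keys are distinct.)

[49, 44, 29, 35, 43, 7, 2, 12, 21, 31, 13]

sift down from index 5:
  43 vs larger child 49 at index 11, swap → [44, 13, 2, 21, 49, 7, 29, 12, 35, 31, 43]
sift down from index 4:
  21 vs larger child 35 at index 9, swap → [44, 13, 2, 35, 49, 7, 29, 12, 21, 31, 43]
sift down from index 3:
  2 vs larger child 29 at index 7, swap → [44, 13, 29, 35, 49, 7, 2, 12, 21, 31, 43]
sift down from index 2:
  13 vs larger child 49 at index 5, swap → [44, 49, 29, 35, 13, 7, 2, 12, 21, 31, 43]
  13 vs larger child 43 at index 11, swap → [44, 49, 29, 35, 43, 7, 2, 12, 21, 31, 13]
sift down from index 1:
  44 vs larger child 49 at index 2, swap → [49, 44, 29, 35, 43, 7, 2, 12, 21, 31, 13]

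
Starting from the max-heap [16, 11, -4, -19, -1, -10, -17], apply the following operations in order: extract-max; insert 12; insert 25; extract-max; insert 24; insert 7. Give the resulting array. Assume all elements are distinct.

[24, 12, 11, 7, -17, -10, -4, -19, -1]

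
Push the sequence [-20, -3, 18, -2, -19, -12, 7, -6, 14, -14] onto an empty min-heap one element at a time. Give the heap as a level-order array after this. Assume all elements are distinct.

[-20, -19, -12, -6, -14, 18, 7, -2, 14, -3]

Insert -20:
  append -20 at index 0 → [-20] (no swap needed)
Insert -3:
  append -3 at index 1 → [-20, -3] (no swap needed)
Insert 18:
  append 18 at index 2 → [-20, -3, 18] (no swap needed)
Insert -2:
  append -2 at index 3 → [-20, -3, 18, -2] (no swap needed)
Insert -19:
  append -19 at index 4 → [-20, -3, 18, -2, -19]
  -19 < parent -3 at index 1, swap → [-20, -19, 18, -2, -3]
Insert -12:
  append -12 at index 5 → [-20, -19, 18, -2, -3, -12]
  -12 < parent 18 at index 2, swap → [-20, -19, -12, -2, -3, 18]
Insert 7:
  append 7 at index 6 → [-20, -19, -12, -2, -3, 18, 7] (no swap needed)
Insert -6:
  append -6 at index 7 → [-20, -19, -12, -2, -3, 18, 7, -6]
  -6 < parent -2 at index 3, swap → [-20, -19, -12, -6, -3, 18, 7, -2]
Insert 14:
  append 14 at index 8 → [-20, -19, -12, -6, -3, 18, 7, -2, 14] (no swap needed)
Insert -14:
  append -14 at index 9 → [-20, -19, -12, -6, -3, 18, 7, -2, 14, -14]
  -14 < parent -3 at index 4, swap → [-20, -19, -12, -6, -14, 18, 7, -2, 14, -3]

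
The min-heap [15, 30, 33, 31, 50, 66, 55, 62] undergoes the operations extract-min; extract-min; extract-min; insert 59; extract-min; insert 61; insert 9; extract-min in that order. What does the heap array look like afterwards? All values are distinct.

[50, 55, 59, 62, 66, 61]

extract-min → returns 15:
  remove root 15; move last element 62 to root → [62, 30, 33, 31, 50, 66, 55]
  62 vs smaller child 30 at index 1, swap → [30, 62, 33, 31, 50, 66, 55]
  62 vs smaller child 31 at index 3, swap → [30, 31, 33, 62, 50, 66, 55]
extract-min → returns 30:
  remove root 30; move last element 55 to root → [55, 31, 33, 62, 50, 66]
  55 vs smaller child 31 at index 1, swap → [31, 55, 33, 62, 50, 66]
  55 vs smaller child 50 at index 4, swap → [31, 50, 33, 62, 55, 66]
extract-min → returns 31:
  remove root 31; move last element 66 to root → [66, 50, 33, 62, 55]
  66 vs smaller child 33 at index 2, swap → [33, 50, 66, 62, 55]
insert 59:
  append 59 at index 5 → [33, 50, 66, 62, 55, 59]
  59 < parent 66 at index 2, swap → [33, 50, 59, 62, 55, 66]
extract-min → returns 33:
  remove root 33; move last element 66 to root → [66, 50, 59, 62, 55]
  66 vs smaller child 50 at index 1, swap → [50, 66, 59, 62, 55]
  66 vs smaller child 55 at index 4, swap → [50, 55, 59, 62, 66]
insert 61:
  append 61 at index 5 → [50, 55, 59, 62, 66, 61] (no swap needed)
insert 9:
  append 9 at index 6 → [50, 55, 59, 62, 66, 61, 9]
  9 < parent 59 at index 2, swap → [50, 55, 9, 62, 66, 61, 59]
  9 < parent 50 at index 0, swap → [9, 55, 50, 62, 66, 61, 59]
extract-min → returns 9:
  remove root 9; move last element 59 to root → [59, 55, 50, 62, 66, 61]
  59 vs smaller child 50 at index 2, swap → [50, 55, 59, 62, 66, 61]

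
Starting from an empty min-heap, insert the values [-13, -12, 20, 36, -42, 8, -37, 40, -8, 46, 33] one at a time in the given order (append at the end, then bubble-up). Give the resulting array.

Insert -13:
  append -13 at index 0 → [-13] (no swap needed)
Insert -12:
  append -12 at index 1 → [-13, -12] (no swap needed)
Insert 20:
  append 20 at index 2 → [-13, -12, 20] (no swap needed)
Insert 36:
  append 36 at index 3 → [-13, -12, 20, 36] (no swap needed)
Insert -42:
  append -42 at index 4 → [-13, -12, 20, 36, -42]
  -42 < parent -12 at index 1, swap → [-13, -42, 20, 36, -12]
  -42 < parent -13 at index 0, swap → [-42, -13, 20, 36, -12]
Insert 8:
  append 8 at index 5 → [-42, -13, 20, 36, -12, 8]
  8 < parent 20 at index 2, swap → [-42, -13, 8, 36, -12, 20]
Insert -37:
  append -37 at index 6 → [-42, -13, 8, 36, -12, 20, -37]
  -37 < parent 8 at index 2, swap → [-42, -13, -37, 36, -12, 20, 8]
Insert 40:
  append 40 at index 7 → [-42, -13, -37, 36, -12, 20, 8, 40] (no swap needed)
Insert -8:
  append -8 at index 8 → [-42, -13, -37, 36, -12, 20, 8, 40, -8]
  -8 < parent 36 at index 3, swap → [-42, -13, -37, -8, -12, 20, 8, 40, 36]
Insert 46:
  append 46 at index 9 → [-42, -13, -37, -8, -12, 20, 8, 40, 36, 46] (no swap needed)
Insert 33:
  append 33 at index 10 → [-42, -13, -37, -8, -12, 20, 8, 40, 36, 46, 33] (no swap needed)

[-42, -13, -37, -8, -12, 20, 8, 40, 36, 46, 33]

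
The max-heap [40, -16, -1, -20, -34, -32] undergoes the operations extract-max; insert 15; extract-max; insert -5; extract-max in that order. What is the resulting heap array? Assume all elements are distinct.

[-5, -16, -32, -20, -34]

extract-max → returns 40:
  remove root 40; move last element -32 to root → [-32, -16, -1, -20, -34]
  -32 vs larger child -1 at index 2, swap → [-1, -16, -32, -20, -34]
insert 15:
  append 15 at index 5 → [-1, -16, -32, -20, -34, 15]
  15 > parent -32 at index 2, swap → [-1, -16, 15, -20, -34, -32]
  15 > parent -1 at index 0, swap → [15, -16, -1, -20, -34, -32]
extract-max → returns 15:
  remove root 15; move last element -32 to root → [-32, -16, -1, -20, -34]
  -32 vs larger child -1 at index 2, swap → [-1, -16, -32, -20, -34]
insert -5:
  append -5 at index 5 → [-1, -16, -32, -20, -34, -5]
  -5 > parent -32 at index 2, swap → [-1, -16, -5, -20, -34, -32]
extract-max → returns -1:
  remove root -1; move last element -32 to root → [-32, -16, -5, -20, -34]
  -32 vs larger child -5 at index 2, swap → [-5, -16, -32, -20, -34]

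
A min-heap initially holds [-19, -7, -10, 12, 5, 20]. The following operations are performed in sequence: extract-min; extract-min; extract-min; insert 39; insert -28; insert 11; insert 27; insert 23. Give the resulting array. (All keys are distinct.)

extract-min → returns -19:
  remove root -19; move last element 20 to root → [20, -7, -10, 12, 5]
  20 vs smaller child -10 at index 2, swap → [-10, -7, 20, 12, 5]
extract-min → returns -10:
  remove root -10; move last element 5 to root → [5, -7, 20, 12]
  5 vs smaller child -7 at index 1, swap → [-7, 5, 20, 12]
extract-min → returns -7:
  remove root -7; move last element 12 to root → [12, 5, 20]
  12 vs smaller child 5 at index 1, swap → [5, 12, 20]
insert 39:
  append 39 at index 3 → [5, 12, 20, 39] (no swap needed)
insert -28:
  append -28 at index 4 → [5, 12, 20, 39, -28]
  -28 < parent 12 at index 1, swap → [5, -28, 20, 39, 12]
  -28 < parent 5 at index 0, swap → [-28, 5, 20, 39, 12]
insert 11:
  append 11 at index 5 → [-28, 5, 20, 39, 12, 11]
  11 < parent 20 at index 2, swap → [-28, 5, 11, 39, 12, 20]
insert 27:
  append 27 at index 6 → [-28, 5, 11, 39, 12, 20, 27] (no swap needed)
insert 23:
  append 23 at index 7 → [-28, 5, 11, 39, 12, 20, 27, 23]
  23 < parent 39 at index 3, swap → [-28, 5, 11, 23, 12, 20, 27, 39]

[-28, 5, 11, 23, 12, 20, 27, 39]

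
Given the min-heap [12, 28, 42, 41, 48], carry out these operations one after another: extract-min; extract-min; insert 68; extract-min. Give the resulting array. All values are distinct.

extract-min → returns 12:
  remove root 12; move last element 48 to root → [48, 28, 42, 41]
  48 vs smaller child 28 at index 1, swap → [28, 48, 42, 41]
  48 vs only child 41 at index 3, swap → [28, 41, 42, 48]
extract-min → returns 28:
  remove root 28; move last element 48 to root → [48, 41, 42]
  48 vs smaller child 41 at index 1, swap → [41, 48, 42]
insert 68:
  append 68 at index 3 → [41, 48, 42, 68] (no swap needed)
extract-min → returns 41:
  remove root 41; move last element 68 to root → [68, 48, 42]
  68 vs smaller child 42 at index 2, swap → [42, 48, 68]

[42, 48, 68]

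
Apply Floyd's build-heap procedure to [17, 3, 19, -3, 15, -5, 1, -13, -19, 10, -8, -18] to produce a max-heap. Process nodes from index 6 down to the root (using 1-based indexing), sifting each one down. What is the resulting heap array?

sift down from index 6: already satisfies heap property
sift down from index 5: already satisfies heap property
sift down from index 4: already satisfies heap property
sift down from index 3: already satisfies heap property
sift down from index 2:
  3 vs larger child 15 at index 5, swap → [17, 15, 19, -3, 3, -5, 1, -13, -19, 10, -8, -18]
  3 vs larger child 10 at index 10, swap → [17, 15, 19, -3, 10, -5, 1, -13, -19, 3, -8, -18]
sift down from index 1:
  17 vs larger child 19 at index 3, swap → [19, 15, 17, -3, 10, -5, 1, -13, -19, 3, -8, -18]

[19, 15, 17, -3, 10, -5, 1, -13, -19, 3, -8, -18]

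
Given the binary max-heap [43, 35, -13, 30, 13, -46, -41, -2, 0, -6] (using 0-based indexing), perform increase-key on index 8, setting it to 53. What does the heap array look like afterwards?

[53, 43, -13, 35, 13, -46, -41, -2, 30, -6]

set index 8 from 0 to 53 → [43, 35, -13, 30, 13, -46, -41, -2, 53, -6]
53 > parent 30 at index 3, swap → [43, 35, -13, 53, 13, -46, -41, -2, 30, -6]
53 > parent 35 at index 1, swap → [43, 53, -13, 35, 13, -46, -41, -2, 30, -6]
53 > parent 43 at index 0, swap → [53, 43, -13, 35, 13, -46, -41, -2, 30, -6]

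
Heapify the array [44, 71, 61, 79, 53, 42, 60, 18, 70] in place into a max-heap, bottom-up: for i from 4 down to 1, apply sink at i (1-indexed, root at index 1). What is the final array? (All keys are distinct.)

[79, 71, 61, 70, 53, 42, 60, 18, 44]

sift down from index 4: already satisfies heap property
sift down from index 3: already satisfies heap property
sift down from index 2:
  71 vs larger child 79 at index 4, swap → [44, 79, 61, 71, 53, 42, 60, 18, 70]
sift down from index 1:
  44 vs larger child 79 at index 2, swap → [79, 44, 61, 71, 53, 42, 60, 18, 70]
  44 vs larger child 71 at index 4, swap → [79, 71, 61, 44, 53, 42, 60, 18, 70]
  44 vs larger child 70 at index 9, swap → [79, 71, 61, 70, 53, 42, 60, 18, 44]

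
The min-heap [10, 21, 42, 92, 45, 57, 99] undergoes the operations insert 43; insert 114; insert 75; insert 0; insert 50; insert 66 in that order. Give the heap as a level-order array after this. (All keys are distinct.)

[0, 10, 42, 43, 21, 50, 99, 92, 114, 75, 45, 57, 66]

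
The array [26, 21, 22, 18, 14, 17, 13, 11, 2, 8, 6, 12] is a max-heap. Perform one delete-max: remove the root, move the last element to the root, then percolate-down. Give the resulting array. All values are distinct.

remove root 26; move last element 12 to root → [12, 21, 22, 18, 14, 17, 13, 11, 2, 8, 6]
12 vs larger child 22 at index 2, swap → [22, 21, 12, 18, 14, 17, 13, 11, 2, 8, 6]
12 vs larger child 17 at index 5, swap → [22, 21, 17, 18, 14, 12, 13, 11, 2, 8, 6]

[22, 21, 17, 18, 14, 12, 13, 11, 2, 8, 6]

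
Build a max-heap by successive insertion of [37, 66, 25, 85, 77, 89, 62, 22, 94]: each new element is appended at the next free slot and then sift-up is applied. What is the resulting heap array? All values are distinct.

[94, 89, 85, 77, 66, 25, 62, 22, 37]

Insert 37:
  append 37 at index 0 → [37] (no swap needed)
Insert 66:
  append 66 at index 1 → [37, 66]
  66 > parent 37 at index 0, swap → [66, 37]
Insert 25:
  append 25 at index 2 → [66, 37, 25] (no swap needed)
Insert 85:
  append 85 at index 3 → [66, 37, 25, 85]
  85 > parent 37 at index 1, swap → [66, 85, 25, 37]
  85 > parent 66 at index 0, swap → [85, 66, 25, 37]
Insert 77:
  append 77 at index 4 → [85, 66, 25, 37, 77]
  77 > parent 66 at index 1, swap → [85, 77, 25, 37, 66]
Insert 89:
  append 89 at index 5 → [85, 77, 25, 37, 66, 89]
  89 > parent 25 at index 2, swap → [85, 77, 89, 37, 66, 25]
  89 > parent 85 at index 0, swap → [89, 77, 85, 37, 66, 25]
Insert 62:
  append 62 at index 6 → [89, 77, 85, 37, 66, 25, 62] (no swap needed)
Insert 22:
  append 22 at index 7 → [89, 77, 85, 37, 66, 25, 62, 22] (no swap needed)
Insert 94:
  append 94 at index 8 → [89, 77, 85, 37, 66, 25, 62, 22, 94]
  94 > parent 37 at index 3, swap → [89, 77, 85, 94, 66, 25, 62, 22, 37]
  94 > parent 77 at index 1, swap → [89, 94, 85, 77, 66, 25, 62, 22, 37]
  94 > parent 89 at index 0, swap → [94, 89, 85, 77, 66, 25, 62, 22, 37]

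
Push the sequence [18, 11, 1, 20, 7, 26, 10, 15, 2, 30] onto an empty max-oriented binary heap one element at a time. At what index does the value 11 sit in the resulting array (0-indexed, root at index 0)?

Insert 18:
  append 18 at index 0 → [18] (no swap needed)
Insert 11:
  append 11 at index 1 → [18, 11] (no swap needed)
Insert 1:
  append 1 at index 2 → [18, 11, 1] (no swap needed)
Insert 20:
  append 20 at index 3 → [18, 11, 1, 20]
  20 > parent 11 at index 1, swap → [18, 20, 1, 11]
  20 > parent 18 at index 0, swap → [20, 18, 1, 11]
Insert 7:
  append 7 at index 4 → [20, 18, 1, 11, 7] (no swap needed)
Insert 26:
  append 26 at index 5 → [20, 18, 1, 11, 7, 26]
  26 > parent 1 at index 2, swap → [20, 18, 26, 11, 7, 1]
  26 > parent 20 at index 0, swap → [26, 18, 20, 11, 7, 1]
Insert 10:
  append 10 at index 6 → [26, 18, 20, 11, 7, 1, 10] (no swap needed)
Insert 15:
  append 15 at index 7 → [26, 18, 20, 11, 7, 1, 10, 15]
  15 > parent 11 at index 3, swap → [26, 18, 20, 15, 7, 1, 10, 11]
Insert 2:
  append 2 at index 8 → [26, 18, 20, 15, 7, 1, 10, 11, 2] (no swap needed)
Insert 30:
  append 30 at index 9 → [26, 18, 20, 15, 7, 1, 10, 11, 2, 30]
  30 > parent 7 at index 4, swap → [26, 18, 20, 15, 30, 1, 10, 11, 2, 7]
  30 > parent 18 at index 1, swap → [26, 30, 20, 15, 18, 1, 10, 11, 2, 7]
  30 > parent 26 at index 0, swap → [30, 26, 20, 15, 18, 1, 10, 11, 2, 7]
resulting array: [30, 26, 20, 15, 18, 1, 10, 11, 2, 7]

7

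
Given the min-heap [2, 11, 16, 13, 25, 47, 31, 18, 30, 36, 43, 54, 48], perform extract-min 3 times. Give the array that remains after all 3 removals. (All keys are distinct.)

extract-min #1 returns 2:
  remove root 2; move last element 48 to root → [48, 11, 16, 13, 25, 47, 31, 18, 30, 36, 43, 54]
  48 vs smaller child 11 at index 1, swap → [11, 48, 16, 13, 25, 47, 31, 18, 30, 36, 43, 54]
  48 vs smaller child 13 at index 3, swap → [11, 13, 16, 48, 25, 47, 31, 18, 30, 36, 43, 54]
  48 vs smaller child 18 at index 7, swap → [11, 13, 16, 18, 25, 47, 31, 48, 30, 36, 43, 54]
extract-min #2 returns 11:
  remove root 11; move last element 54 to root → [54, 13, 16, 18, 25, 47, 31, 48, 30, 36, 43]
  54 vs smaller child 13 at index 1, swap → [13, 54, 16, 18, 25, 47, 31, 48, 30, 36, 43]
  54 vs smaller child 18 at index 3, swap → [13, 18, 16, 54, 25, 47, 31, 48, 30, 36, 43]
  54 vs smaller child 30 at index 8, swap → [13, 18, 16, 30, 25, 47, 31, 48, 54, 36, 43]
extract-min #3 returns 13:
  remove root 13; move last element 43 to root → [43, 18, 16, 30, 25, 47, 31, 48, 54, 36]
  43 vs smaller child 16 at index 2, swap → [16, 18, 43, 30, 25, 47, 31, 48, 54, 36]
  43 vs smaller child 31 at index 6, swap → [16, 18, 31, 30, 25, 47, 43, 48, 54, 36]

[16, 18, 31, 30, 25, 47, 43, 48, 54, 36]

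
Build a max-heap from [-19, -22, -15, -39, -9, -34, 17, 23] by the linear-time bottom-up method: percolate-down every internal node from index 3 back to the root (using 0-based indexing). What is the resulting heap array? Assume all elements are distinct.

[23, -9, 17, -22, -19, -34, -15, -39]

sift down from index 3:
  -39 vs only child 23 at index 7, swap → [-19, -22, -15, 23, -9, -34, 17, -39]
sift down from index 2:
  -15 vs larger child 17 at index 6, swap → [-19, -22, 17, 23, -9, -34, -15, -39]
sift down from index 1:
  -22 vs larger child 23 at index 3, swap → [-19, 23, 17, -22, -9, -34, -15, -39]
sift down from index 0:
  -19 vs larger child 23 at index 1, swap → [23, -19, 17, -22, -9, -34, -15, -39]
  -19 vs larger child -9 at index 4, swap → [23, -9, 17, -22, -19, -34, -15, -39]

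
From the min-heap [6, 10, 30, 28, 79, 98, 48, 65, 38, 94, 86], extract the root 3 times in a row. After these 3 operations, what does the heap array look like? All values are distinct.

extract-min #1 returns 6:
  remove root 6; move last element 86 to root → [86, 10, 30, 28, 79, 98, 48, 65, 38, 94]
  86 vs smaller child 10 at index 1, swap → [10, 86, 30, 28, 79, 98, 48, 65, 38, 94]
  86 vs smaller child 28 at index 3, swap → [10, 28, 30, 86, 79, 98, 48, 65, 38, 94]
  86 vs smaller child 38 at index 8, swap → [10, 28, 30, 38, 79, 98, 48, 65, 86, 94]
extract-min #2 returns 10:
  remove root 10; move last element 94 to root → [94, 28, 30, 38, 79, 98, 48, 65, 86]
  94 vs smaller child 28 at index 1, swap → [28, 94, 30, 38, 79, 98, 48, 65, 86]
  94 vs smaller child 38 at index 3, swap → [28, 38, 30, 94, 79, 98, 48, 65, 86]
  94 vs smaller child 65 at index 7, swap → [28, 38, 30, 65, 79, 98, 48, 94, 86]
extract-min #3 returns 28:
  remove root 28; move last element 86 to root → [86, 38, 30, 65, 79, 98, 48, 94]
  86 vs smaller child 30 at index 2, swap → [30, 38, 86, 65, 79, 98, 48, 94]
  86 vs smaller child 48 at index 6, swap → [30, 38, 48, 65, 79, 98, 86, 94]

[30, 38, 48, 65, 79, 98, 86, 94]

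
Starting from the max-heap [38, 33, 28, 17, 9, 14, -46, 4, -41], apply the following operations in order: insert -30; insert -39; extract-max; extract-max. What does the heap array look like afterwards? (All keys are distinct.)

insert -30:
  append -30 at index 9 → [38, 33, 28, 17, 9, 14, -46, 4, -41, -30] (no swap needed)
insert -39:
  append -39 at index 10 → [38, 33, 28, 17, 9, 14, -46, 4, -41, -30, -39] (no swap needed)
extract-max → returns 38:
  remove root 38; move last element -39 to root → [-39, 33, 28, 17, 9, 14, -46, 4, -41, -30]
  -39 vs larger child 33 at index 1, swap → [33, -39, 28, 17, 9, 14, -46, 4, -41, -30]
  -39 vs larger child 17 at index 3, swap → [33, 17, 28, -39, 9, 14, -46, 4, -41, -30]
  -39 vs larger child 4 at index 7, swap → [33, 17, 28, 4, 9, 14, -46, -39, -41, -30]
extract-max → returns 33:
  remove root 33; move last element -30 to root → [-30, 17, 28, 4, 9, 14, -46, -39, -41]
  -30 vs larger child 28 at index 2, swap → [28, 17, -30, 4, 9, 14, -46, -39, -41]
  -30 vs larger child 14 at index 5, swap → [28, 17, 14, 4, 9, -30, -46, -39, -41]

[28, 17, 14, 4, 9, -30, -46, -39, -41]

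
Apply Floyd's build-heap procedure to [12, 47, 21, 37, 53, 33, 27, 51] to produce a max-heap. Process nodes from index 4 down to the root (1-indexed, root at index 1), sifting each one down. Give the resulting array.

[53, 51, 33, 37, 47, 21, 27, 12]

sift down from index 4:
  37 vs only child 51 at index 8, swap → [12, 47, 21, 51, 53, 33, 27, 37]
sift down from index 3:
  21 vs larger child 33 at index 6, swap → [12, 47, 33, 51, 53, 21, 27, 37]
sift down from index 2:
  47 vs larger child 53 at index 5, swap → [12, 53, 33, 51, 47, 21, 27, 37]
sift down from index 1:
  12 vs larger child 53 at index 2, swap → [53, 12, 33, 51, 47, 21, 27, 37]
  12 vs larger child 51 at index 4, swap → [53, 51, 33, 12, 47, 21, 27, 37]
  12 vs only child 37 at index 8, swap → [53, 51, 33, 37, 47, 21, 27, 12]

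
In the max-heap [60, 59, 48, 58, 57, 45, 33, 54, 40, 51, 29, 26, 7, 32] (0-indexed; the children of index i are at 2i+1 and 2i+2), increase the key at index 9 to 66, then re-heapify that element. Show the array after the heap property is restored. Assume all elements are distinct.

set index 9 from 51 to 66 → [60, 59, 48, 58, 57, 45, 33, 54, 40, 66, 29, 26, 7, 32]
66 > parent 57 at index 4, swap → [60, 59, 48, 58, 66, 45, 33, 54, 40, 57, 29, 26, 7, 32]
66 > parent 59 at index 1, swap → [60, 66, 48, 58, 59, 45, 33, 54, 40, 57, 29, 26, 7, 32]
66 > parent 60 at index 0, swap → [66, 60, 48, 58, 59, 45, 33, 54, 40, 57, 29, 26, 7, 32]

[66, 60, 48, 58, 59, 45, 33, 54, 40, 57, 29, 26, 7, 32]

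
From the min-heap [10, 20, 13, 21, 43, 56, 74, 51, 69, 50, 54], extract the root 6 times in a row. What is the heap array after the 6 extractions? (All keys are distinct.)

[51, 56, 54, 74, 69]

extract-min #1 returns 10:
  remove root 10; move last element 54 to root → [54, 20, 13, 21, 43, 56, 74, 51, 69, 50]
  54 vs smaller child 13 at index 2, swap → [13, 20, 54, 21, 43, 56, 74, 51, 69, 50]
extract-min #2 returns 13:
  remove root 13; move last element 50 to root → [50, 20, 54, 21, 43, 56, 74, 51, 69]
  50 vs smaller child 20 at index 1, swap → [20, 50, 54, 21, 43, 56, 74, 51, 69]
  50 vs smaller child 21 at index 3, swap → [20, 21, 54, 50, 43, 56, 74, 51, 69]
extract-min #3 returns 20:
  remove root 20; move last element 69 to root → [69, 21, 54, 50, 43, 56, 74, 51]
  69 vs smaller child 21 at index 1, swap → [21, 69, 54, 50, 43, 56, 74, 51]
  69 vs smaller child 43 at index 4, swap → [21, 43, 54, 50, 69, 56, 74, 51]
extract-min #4 returns 21:
  remove root 21; move last element 51 to root → [51, 43, 54, 50, 69, 56, 74]
  51 vs smaller child 43 at index 1, swap → [43, 51, 54, 50, 69, 56, 74]
  51 vs smaller child 50 at index 3, swap → [43, 50, 54, 51, 69, 56, 74]
extract-min #5 returns 43:
  remove root 43; move last element 74 to root → [74, 50, 54, 51, 69, 56]
  74 vs smaller child 50 at index 1, swap → [50, 74, 54, 51, 69, 56]
  74 vs smaller child 51 at index 3, swap → [50, 51, 54, 74, 69, 56]
extract-min #6 returns 50:
  remove root 50; move last element 56 to root → [56, 51, 54, 74, 69]
  56 vs smaller child 51 at index 1, swap → [51, 56, 54, 74, 69]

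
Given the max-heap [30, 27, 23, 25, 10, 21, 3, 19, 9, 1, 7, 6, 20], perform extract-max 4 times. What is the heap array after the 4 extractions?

[21, 20, 7, 19, 10, 1, 3, 6, 9]

extract-max #1 returns 30:
  remove root 30; move last element 20 to root → [20, 27, 23, 25, 10, 21, 3, 19, 9, 1, 7, 6]
  20 vs larger child 27 at index 1, swap → [27, 20, 23, 25, 10, 21, 3, 19, 9, 1, 7, 6]
  20 vs larger child 25 at index 3, swap → [27, 25, 23, 20, 10, 21, 3, 19, 9, 1, 7, 6]
extract-max #2 returns 27:
  remove root 27; move last element 6 to root → [6, 25, 23, 20, 10, 21, 3, 19, 9, 1, 7]
  6 vs larger child 25 at index 1, swap → [25, 6, 23, 20, 10, 21, 3, 19, 9, 1, 7]
  6 vs larger child 20 at index 3, swap → [25, 20, 23, 6, 10, 21, 3, 19, 9, 1, 7]
  6 vs larger child 19 at index 7, swap → [25, 20, 23, 19, 10, 21, 3, 6, 9, 1, 7]
extract-max #3 returns 25:
  remove root 25; move last element 7 to root → [7, 20, 23, 19, 10, 21, 3, 6, 9, 1]
  7 vs larger child 23 at index 2, swap → [23, 20, 7, 19, 10, 21, 3, 6, 9, 1]
  7 vs larger child 21 at index 5, swap → [23, 20, 21, 19, 10, 7, 3, 6, 9, 1]
extract-max #4 returns 23:
  remove root 23; move last element 1 to root → [1, 20, 21, 19, 10, 7, 3, 6, 9]
  1 vs larger child 21 at index 2, swap → [21, 20, 1, 19, 10, 7, 3, 6, 9]
  1 vs larger child 7 at index 5, swap → [21, 20, 7, 19, 10, 1, 3, 6, 9]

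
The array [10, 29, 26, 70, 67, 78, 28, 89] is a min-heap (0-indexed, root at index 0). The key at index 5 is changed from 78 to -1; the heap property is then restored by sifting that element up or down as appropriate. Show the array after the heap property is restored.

set index 5 from 78 to -1 → [10, 29, 26, 70, 67, -1, 28, 89]
-1 < parent 26 at index 2, swap → [10, 29, -1, 70, 67, 26, 28, 89]
-1 < parent 10 at index 0, swap → [-1, 29, 10, 70, 67, 26, 28, 89]

[-1, 29, 10, 70, 67, 26, 28, 89]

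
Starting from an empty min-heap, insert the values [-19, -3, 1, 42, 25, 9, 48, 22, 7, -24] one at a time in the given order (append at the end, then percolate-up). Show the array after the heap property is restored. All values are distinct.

Insert -19:
  append -19 at index 0 → [-19] (no swap needed)
Insert -3:
  append -3 at index 1 → [-19, -3] (no swap needed)
Insert 1:
  append 1 at index 2 → [-19, -3, 1] (no swap needed)
Insert 42:
  append 42 at index 3 → [-19, -3, 1, 42] (no swap needed)
Insert 25:
  append 25 at index 4 → [-19, -3, 1, 42, 25] (no swap needed)
Insert 9:
  append 9 at index 5 → [-19, -3, 1, 42, 25, 9] (no swap needed)
Insert 48:
  append 48 at index 6 → [-19, -3, 1, 42, 25, 9, 48] (no swap needed)
Insert 22:
  append 22 at index 7 → [-19, -3, 1, 42, 25, 9, 48, 22]
  22 < parent 42 at index 3, swap → [-19, -3, 1, 22, 25, 9, 48, 42]
Insert 7:
  append 7 at index 8 → [-19, -3, 1, 22, 25, 9, 48, 42, 7]
  7 < parent 22 at index 3, swap → [-19, -3, 1, 7, 25, 9, 48, 42, 22]
Insert -24:
  append -24 at index 9 → [-19, -3, 1, 7, 25, 9, 48, 42, 22, -24]
  -24 < parent 25 at index 4, swap → [-19, -3, 1, 7, -24, 9, 48, 42, 22, 25]
  -24 < parent -3 at index 1, swap → [-19, -24, 1, 7, -3, 9, 48, 42, 22, 25]
  -24 < parent -19 at index 0, swap → [-24, -19, 1, 7, -3, 9, 48, 42, 22, 25]

[-24, -19, 1, 7, -3, 9, 48, 42, 22, 25]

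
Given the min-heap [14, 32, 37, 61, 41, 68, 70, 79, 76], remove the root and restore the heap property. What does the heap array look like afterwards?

[32, 41, 37, 61, 76, 68, 70, 79]

remove root 14; move last element 76 to root → [76, 32, 37, 61, 41, 68, 70, 79]
76 vs smaller child 32 at index 1, swap → [32, 76, 37, 61, 41, 68, 70, 79]
76 vs smaller child 41 at index 4, swap → [32, 41, 37, 61, 76, 68, 70, 79]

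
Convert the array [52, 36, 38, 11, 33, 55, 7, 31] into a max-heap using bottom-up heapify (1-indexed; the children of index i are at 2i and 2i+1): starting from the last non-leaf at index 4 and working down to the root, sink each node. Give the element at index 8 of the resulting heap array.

11

sift down from index 4:
  11 vs only child 31 at index 8, swap → [52, 36, 38, 31, 33, 55, 7, 11]
sift down from index 3:
  38 vs larger child 55 at index 6, swap → [52, 36, 55, 31, 33, 38, 7, 11]
sift down from index 2: already satisfies heap property
sift down from index 1:
  52 vs larger child 55 at index 3, swap → [55, 36, 52, 31, 33, 38, 7, 11]
resulting array: [55, 36, 52, 31, 33, 38, 7, 11]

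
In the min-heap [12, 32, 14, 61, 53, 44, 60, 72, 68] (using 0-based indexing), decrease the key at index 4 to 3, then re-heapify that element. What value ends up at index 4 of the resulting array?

32

set index 4 from 53 to 3 → [12, 32, 14, 61, 3, 44, 60, 72, 68]
3 < parent 32 at index 1, swap → [12, 3, 14, 61, 32, 44, 60, 72, 68]
3 < parent 12 at index 0, swap → [3, 12, 14, 61, 32, 44, 60, 72, 68]
resulting array: [3, 12, 14, 61, 32, 44, 60, 72, 68]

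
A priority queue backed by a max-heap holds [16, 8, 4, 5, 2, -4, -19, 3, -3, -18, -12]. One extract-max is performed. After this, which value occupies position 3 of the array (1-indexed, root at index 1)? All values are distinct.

remove root 16; move last element -12 to root → [-12, 8, 4, 5, 2, -4, -19, 3, -3, -18]
-12 vs larger child 8 at index 2, swap → [8, -12, 4, 5, 2, -4, -19, 3, -3, -18]
-12 vs larger child 5 at index 4, swap → [8, 5, 4, -12, 2, -4, -19, 3, -3, -18]
-12 vs larger child 3 at index 8, swap → [8, 5, 4, 3, 2, -4, -19, -12, -3, -18]
resulting array: [8, 5, 4, 3, 2, -4, -19, -12, -3, -18]

4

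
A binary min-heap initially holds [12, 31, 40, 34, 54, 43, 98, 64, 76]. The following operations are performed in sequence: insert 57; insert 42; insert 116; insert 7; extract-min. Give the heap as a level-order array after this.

[12, 31, 40, 34, 42, 43, 98, 64, 76, 57, 54, 116]

insert 57:
  append 57 at index 9 → [12, 31, 40, 34, 54, 43, 98, 64, 76, 57] (no swap needed)
insert 42:
  append 42 at index 10 → [12, 31, 40, 34, 54, 43, 98, 64, 76, 57, 42]
  42 < parent 54 at index 4, swap → [12, 31, 40, 34, 42, 43, 98, 64, 76, 57, 54]
insert 116:
  append 116 at index 11 → [12, 31, 40, 34, 42, 43, 98, 64, 76, 57, 54, 116] (no swap needed)
insert 7:
  append 7 at index 12 → [12, 31, 40, 34, 42, 43, 98, 64, 76, 57, 54, 116, 7]
  7 < parent 43 at index 5, swap → [12, 31, 40, 34, 42, 7, 98, 64, 76, 57, 54, 116, 43]
  7 < parent 40 at index 2, swap → [12, 31, 7, 34, 42, 40, 98, 64, 76, 57, 54, 116, 43]
  7 < parent 12 at index 0, swap → [7, 31, 12, 34, 42, 40, 98, 64, 76, 57, 54, 116, 43]
extract-min → returns 7:
  remove root 7; move last element 43 to root → [43, 31, 12, 34, 42, 40, 98, 64, 76, 57, 54, 116]
  43 vs smaller child 12 at index 2, swap → [12, 31, 43, 34, 42, 40, 98, 64, 76, 57, 54, 116]
  43 vs smaller child 40 at index 5, swap → [12, 31, 40, 34, 42, 43, 98, 64, 76, 57, 54, 116]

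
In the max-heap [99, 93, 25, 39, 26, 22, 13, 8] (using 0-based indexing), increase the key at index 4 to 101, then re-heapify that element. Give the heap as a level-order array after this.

set index 4 from 26 to 101 → [99, 93, 25, 39, 101, 22, 13, 8]
101 > parent 93 at index 1, swap → [99, 101, 25, 39, 93, 22, 13, 8]
101 > parent 99 at index 0, swap → [101, 99, 25, 39, 93, 22, 13, 8]

[101, 99, 25, 39, 93, 22, 13, 8]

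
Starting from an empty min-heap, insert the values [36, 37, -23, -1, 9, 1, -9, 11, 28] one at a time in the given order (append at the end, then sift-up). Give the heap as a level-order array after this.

[-23, -1, -9, 11, 9, 36, 1, 37, 28]

Insert 36:
  append 36 at index 0 → [36] (no swap needed)
Insert 37:
  append 37 at index 1 → [36, 37] (no swap needed)
Insert -23:
  append -23 at index 2 → [36, 37, -23]
  -23 < parent 36 at index 0, swap → [-23, 37, 36]
Insert -1:
  append -1 at index 3 → [-23, 37, 36, -1]
  -1 < parent 37 at index 1, swap → [-23, -1, 36, 37]
Insert 9:
  append 9 at index 4 → [-23, -1, 36, 37, 9] (no swap needed)
Insert 1:
  append 1 at index 5 → [-23, -1, 36, 37, 9, 1]
  1 < parent 36 at index 2, swap → [-23, -1, 1, 37, 9, 36]
Insert -9:
  append -9 at index 6 → [-23, -1, 1, 37, 9, 36, -9]
  -9 < parent 1 at index 2, swap → [-23, -1, -9, 37, 9, 36, 1]
Insert 11:
  append 11 at index 7 → [-23, -1, -9, 37, 9, 36, 1, 11]
  11 < parent 37 at index 3, swap → [-23, -1, -9, 11, 9, 36, 1, 37]
Insert 28:
  append 28 at index 8 → [-23, -1, -9, 11, 9, 36, 1, 37, 28] (no swap needed)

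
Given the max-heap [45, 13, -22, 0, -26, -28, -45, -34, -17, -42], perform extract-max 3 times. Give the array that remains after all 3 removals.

[-17, -26, -22, -34, -42, -28, -45]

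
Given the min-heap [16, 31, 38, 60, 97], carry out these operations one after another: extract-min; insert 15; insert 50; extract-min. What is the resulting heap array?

extract-min → returns 16:
  remove root 16; move last element 97 to root → [97, 31, 38, 60]
  97 vs smaller child 31 at index 1, swap → [31, 97, 38, 60]
  97 vs only child 60 at index 3, swap → [31, 60, 38, 97]
insert 15:
  append 15 at index 4 → [31, 60, 38, 97, 15]
  15 < parent 60 at index 1, swap → [31, 15, 38, 97, 60]
  15 < parent 31 at index 0, swap → [15, 31, 38, 97, 60]
insert 50:
  append 50 at index 5 → [15, 31, 38, 97, 60, 50] (no swap needed)
extract-min → returns 15:
  remove root 15; move last element 50 to root → [50, 31, 38, 97, 60]
  50 vs smaller child 31 at index 1, swap → [31, 50, 38, 97, 60]

[31, 50, 38, 97, 60]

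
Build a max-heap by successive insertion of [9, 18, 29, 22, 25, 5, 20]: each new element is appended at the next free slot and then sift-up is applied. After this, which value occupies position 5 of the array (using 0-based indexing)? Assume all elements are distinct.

5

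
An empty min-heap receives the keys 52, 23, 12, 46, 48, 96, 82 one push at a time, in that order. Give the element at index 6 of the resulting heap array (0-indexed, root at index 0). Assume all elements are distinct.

Insert 52:
  append 52 at index 0 → [52] (no swap needed)
Insert 23:
  append 23 at index 1 → [52, 23]
  23 < parent 52 at index 0, swap → [23, 52]
Insert 12:
  append 12 at index 2 → [23, 52, 12]
  12 < parent 23 at index 0, swap → [12, 52, 23]
Insert 46:
  append 46 at index 3 → [12, 52, 23, 46]
  46 < parent 52 at index 1, swap → [12, 46, 23, 52]
Insert 48:
  append 48 at index 4 → [12, 46, 23, 52, 48] (no swap needed)
Insert 96:
  append 96 at index 5 → [12, 46, 23, 52, 48, 96] (no swap needed)
Insert 82:
  append 82 at index 6 → [12, 46, 23, 52, 48, 96, 82] (no swap needed)
resulting array: [12, 46, 23, 52, 48, 96, 82]

82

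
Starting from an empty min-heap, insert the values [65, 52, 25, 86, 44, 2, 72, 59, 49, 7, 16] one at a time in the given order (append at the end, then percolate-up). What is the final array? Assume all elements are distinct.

[2, 7, 25, 49, 16, 52, 72, 86, 59, 65, 44]

Insert 65:
  append 65 at index 0 → [65] (no swap needed)
Insert 52:
  append 52 at index 1 → [65, 52]
  52 < parent 65 at index 0, swap → [52, 65]
Insert 25:
  append 25 at index 2 → [52, 65, 25]
  25 < parent 52 at index 0, swap → [25, 65, 52]
Insert 86:
  append 86 at index 3 → [25, 65, 52, 86] (no swap needed)
Insert 44:
  append 44 at index 4 → [25, 65, 52, 86, 44]
  44 < parent 65 at index 1, swap → [25, 44, 52, 86, 65]
Insert 2:
  append 2 at index 5 → [25, 44, 52, 86, 65, 2]
  2 < parent 52 at index 2, swap → [25, 44, 2, 86, 65, 52]
  2 < parent 25 at index 0, swap → [2, 44, 25, 86, 65, 52]
Insert 72:
  append 72 at index 6 → [2, 44, 25, 86, 65, 52, 72] (no swap needed)
Insert 59:
  append 59 at index 7 → [2, 44, 25, 86, 65, 52, 72, 59]
  59 < parent 86 at index 3, swap → [2, 44, 25, 59, 65, 52, 72, 86]
Insert 49:
  append 49 at index 8 → [2, 44, 25, 59, 65, 52, 72, 86, 49]
  49 < parent 59 at index 3, swap → [2, 44, 25, 49, 65, 52, 72, 86, 59]
Insert 7:
  append 7 at index 9 → [2, 44, 25, 49, 65, 52, 72, 86, 59, 7]
  7 < parent 65 at index 4, swap → [2, 44, 25, 49, 7, 52, 72, 86, 59, 65]
  7 < parent 44 at index 1, swap → [2, 7, 25, 49, 44, 52, 72, 86, 59, 65]
Insert 16:
  append 16 at index 10 → [2, 7, 25, 49, 44, 52, 72, 86, 59, 65, 16]
  16 < parent 44 at index 4, swap → [2, 7, 25, 49, 16, 52, 72, 86, 59, 65, 44]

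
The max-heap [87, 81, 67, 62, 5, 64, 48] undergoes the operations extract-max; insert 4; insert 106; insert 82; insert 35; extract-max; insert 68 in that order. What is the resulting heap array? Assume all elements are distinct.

extract-max → returns 87:
  remove root 87; move last element 48 to root → [48, 81, 67, 62, 5, 64]
  48 vs larger child 81 at index 1, swap → [81, 48, 67, 62, 5, 64]
  48 vs larger child 62 at index 3, swap → [81, 62, 67, 48, 5, 64]
insert 4:
  append 4 at index 6 → [81, 62, 67, 48, 5, 64, 4] (no swap needed)
insert 106:
  append 106 at index 7 → [81, 62, 67, 48, 5, 64, 4, 106]
  106 > parent 48 at index 3, swap → [81, 62, 67, 106, 5, 64, 4, 48]
  106 > parent 62 at index 1, swap → [81, 106, 67, 62, 5, 64, 4, 48]
  106 > parent 81 at index 0, swap → [106, 81, 67, 62, 5, 64, 4, 48]
insert 82:
  append 82 at index 8 → [106, 81, 67, 62, 5, 64, 4, 48, 82]
  82 > parent 62 at index 3, swap → [106, 81, 67, 82, 5, 64, 4, 48, 62]
  82 > parent 81 at index 1, swap → [106, 82, 67, 81, 5, 64, 4, 48, 62]
insert 35:
  append 35 at index 9 → [106, 82, 67, 81, 5, 64, 4, 48, 62, 35]
  35 > parent 5 at index 4, swap → [106, 82, 67, 81, 35, 64, 4, 48, 62, 5]
extract-max → returns 106:
  remove root 106; move last element 5 to root → [5, 82, 67, 81, 35, 64, 4, 48, 62]
  5 vs larger child 82 at index 1, swap → [82, 5, 67, 81, 35, 64, 4, 48, 62]
  5 vs larger child 81 at index 3, swap → [82, 81, 67, 5, 35, 64, 4, 48, 62]
  5 vs larger child 62 at index 8, swap → [82, 81, 67, 62, 35, 64, 4, 48, 5]
insert 68:
  append 68 at index 9 → [82, 81, 67, 62, 35, 64, 4, 48, 5, 68]
  68 > parent 35 at index 4, swap → [82, 81, 67, 62, 68, 64, 4, 48, 5, 35]

[82, 81, 67, 62, 68, 64, 4, 48, 5, 35]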